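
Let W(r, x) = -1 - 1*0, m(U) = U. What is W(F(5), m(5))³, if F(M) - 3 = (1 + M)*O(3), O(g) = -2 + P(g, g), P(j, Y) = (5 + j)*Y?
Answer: -1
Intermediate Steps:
P(j, Y) = Y*(5 + j)
O(g) = -2 + g*(5 + g)
F(M) = 25 + 22*M (F(M) = 3 + (1 + M)*(-2 + 3*(5 + 3)) = 3 + (1 + M)*(-2 + 3*8) = 3 + (1 + M)*(-2 + 24) = 3 + (1 + M)*22 = 3 + (22 + 22*M) = 25 + 22*M)
W(r, x) = -1 (W(r, x) = -1 + 0 = -1)
W(F(5), m(5))³ = (-1)³ = -1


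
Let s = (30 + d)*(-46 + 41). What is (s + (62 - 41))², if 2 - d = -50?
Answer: 151321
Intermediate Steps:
d = 52 (d = 2 - 1*(-50) = 2 + 50 = 52)
s = -410 (s = (30 + 52)*(-46 + 41) = 82*(-5) = -410)
(s + (62 - 41))² = (-410 + (62 - 41))² = (-410 + 21)² = (-389)² = 151321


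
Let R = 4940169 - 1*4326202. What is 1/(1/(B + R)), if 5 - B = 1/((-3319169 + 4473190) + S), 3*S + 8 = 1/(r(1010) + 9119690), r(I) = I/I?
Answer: 19384859260115224759/31572871825006 ≈ 6.1397e+5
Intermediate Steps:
r(I) = 1
S = -72957527/27359073 (S = -8/3 + 1/(3*(1 + 9119690)) = -8/3 + (⅓)/9119691 = -8/3 + (⅓)*(1/9119691) = -8/3 + 1/27359073 = -72957527/27359073 ≈ -2.6667)
R = 613967 (R = 4940169 - 4326202 = 613967)
B = 157864331765957/31572871825006 (B = 5 - 1/((-3319169 + 4473190) - 72957527/27359073) = 5 - 1/(1154021 - 72957527/27359073) = 5 - 1/31572871825006/27359073 = 5 - 1*27359073/31572871825006 = 5 - 27359073/31572871825006 = 157864331765957/31572871825006 ≈ 5.0000)
1/(1/(B + R)) = 1/(1/(157864331765957/31572871825006 + 613967)) = 1/(1/(19384859260115224759/31572871825006)) = 1/(31572871825006/19384859260115224759) = 19384859260115224759/31572871825006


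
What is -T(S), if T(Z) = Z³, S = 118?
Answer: -1643032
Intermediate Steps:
-T(S) = -1*118³ = -1*1643032 = -1643032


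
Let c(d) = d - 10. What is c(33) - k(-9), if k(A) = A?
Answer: 32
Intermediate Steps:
c(d) = -10 + d
c(33) - k(-9) = (-10 + 33) - 1*(-9) = 23 + 9 = 32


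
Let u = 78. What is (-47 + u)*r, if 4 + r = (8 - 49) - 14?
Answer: -1829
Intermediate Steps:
r = -59 (r = -4 + ((8 - 49) - 14) = -4 + (-41 - 14) = -4 - 55 = -59)
(-47 + u)*r = (-47 + 78)*(-59) = 31*(-59) = -1829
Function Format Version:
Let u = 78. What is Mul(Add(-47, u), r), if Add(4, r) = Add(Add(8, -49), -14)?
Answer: -1829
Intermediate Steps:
r = -59 (r = Add(-4, Add(Add(8, -49), -14)) = Add(-4, Add(-41, -14)) = Add(-4, -55) = -59)
Mul(Add(-47, u), r) = Mul(Add(-47, 78), -59) = Mul(31, -59) = -1829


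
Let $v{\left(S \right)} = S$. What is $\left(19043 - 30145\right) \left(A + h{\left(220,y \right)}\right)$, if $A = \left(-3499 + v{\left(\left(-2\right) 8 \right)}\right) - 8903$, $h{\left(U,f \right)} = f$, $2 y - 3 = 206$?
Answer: $136704477$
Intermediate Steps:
$y = \frac{209}{2}$ ($y = \frac{3}{2} + \frac{1}{2} \cdot 206 = \frac{3}{2} + 103 = \frac{209}{2} \approx 104.5$)
$A = -12418$ ($A = \left(-3499 - 16\right) - 8903 = -3515 - 8903 = -12418$)
$\left(19043 - 30145\right) \left(A + h{\left(220,y \right)}\right) = \left(19043 - 30145\right) \left(-12418 + \frac{209}{2}\right) = \left(-11102\right) \left(- \frac{24627}{2}\right) = 136704477$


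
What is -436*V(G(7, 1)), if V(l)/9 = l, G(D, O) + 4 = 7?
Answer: -11772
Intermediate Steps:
G(D, O) = 3 (G(D, O) = -4 + 7 = 3)
V(l) = 9*l
-436*V(G(7, 1)) = -3924*3 = -436*27 = -11772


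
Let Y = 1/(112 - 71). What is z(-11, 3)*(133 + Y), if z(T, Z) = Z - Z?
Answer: 0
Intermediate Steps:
z(T, Z) = 0
Y = 1/41 ≈ 0.024390
z(-11, 3)*(133 + Y) = 0*(133 + 1/41) = 0*(5454/41) = 0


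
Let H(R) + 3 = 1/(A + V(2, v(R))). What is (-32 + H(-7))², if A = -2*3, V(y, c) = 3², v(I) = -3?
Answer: 10816/9 ≈ 1201.8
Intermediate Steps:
V(y, c) = 9
A = -6
H(R) = -8/3 (H(R) = -3 + 1/(-6 + 9) = -3 + 1/3 = -3 + ⅓ = -8/3)
(-32 + H(-7))² = (-32 - 8/3)² = (-104/3)² = 10816/9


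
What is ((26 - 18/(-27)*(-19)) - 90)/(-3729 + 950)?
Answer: 230/8337 ≈ 0.027588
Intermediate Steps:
((26 - 18/(-27)*(-19)) - 90)/(-3729 + 950) = ((26 - 18*(-1/27)*(-19)) - 90)/(-2779) = ((26 + (⅔)*(-19)) - 90)*(-1/2779) = ((26 - 38/3) - 90)*(-1/2779) = (40/3 - 90)*(-1/2779) = -230/3*(-1/2779) = 230/8337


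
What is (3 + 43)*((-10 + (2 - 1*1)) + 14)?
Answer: 230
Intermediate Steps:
(3 + 43)*((-10 + (2 - 1*1)) + 14) = 46*((-10 + (2 - 1)) + 14) = 46*((-10 + 1) + 14) = 46*(-9 + 14) = 46*5 = 230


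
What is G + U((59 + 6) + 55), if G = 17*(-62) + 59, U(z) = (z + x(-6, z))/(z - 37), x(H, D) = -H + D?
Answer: -82339/83 ≈ -992.04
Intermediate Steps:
x(H, D) = D - H
U(z) = (6 + 2*z)/(-37 + z) (U(z) = (z + (z - 1*(-6)))/(z - 37) = (z + (z + 6))/(-37 + z) = (z + (6 + z))/(-37 + z) = (6 + 2*z)/(-37 + z))
G = -995 (G = -1054 + 59 = -995)
G + U((59 + 6) + 55) = -995 + 2*(3 + ((59 + 6) + 55))/(-37 + ((59 + 6) + 55)) = -995 + 2*(3 + (65 + 55))/(-37 + (65 + 55)) = -995 + 2*(3 + 120)/(-37 + 120) = -995 + 2*123/83 = -995 + 2*(1/83)*123 = -995 + 246/83 = -82339/83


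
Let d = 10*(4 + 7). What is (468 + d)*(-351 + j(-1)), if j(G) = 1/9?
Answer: -1825324/9 ≈ -2.0281e+5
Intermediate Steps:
d = 110 (d = 10*11 = 110)
j(G) = ⅑
(468 + d)*(-351 + j(-1)) = (468 + 110)*(-351 + ⅑) = 578*(-3158/9) = -1825324/9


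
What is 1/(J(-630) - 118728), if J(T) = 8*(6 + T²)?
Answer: 1/3056520 ≈ 3.2717e-7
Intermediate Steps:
J(T) = 48 + 8*T²
1/(J(-630) - 118728) = 1/((48 + 8*(-630)²) - 118728) = 1/((48 + 8*396900) - 118728) = 1/((48 + 3175200) - 118728) = 1/(3175248 - 118728) = 1/3056520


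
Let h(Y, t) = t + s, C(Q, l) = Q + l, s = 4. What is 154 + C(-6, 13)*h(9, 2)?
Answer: 196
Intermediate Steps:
h(Y, t) = 4 + t (h(Y, t) = t + 4 = 4 + t)
154 + C(-6, 13)*h(9, 2) = 154 + (-6 + 13)*(4 + 2) = 154 + 7*6 = 154 + 42 = 196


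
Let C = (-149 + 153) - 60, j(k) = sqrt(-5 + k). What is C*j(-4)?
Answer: -168*I ≈ -168.0*I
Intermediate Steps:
C = -56 (C = 4 - 60 = -56)
C*j(-4) = -56*sqrt(-5 - 4) = -168*I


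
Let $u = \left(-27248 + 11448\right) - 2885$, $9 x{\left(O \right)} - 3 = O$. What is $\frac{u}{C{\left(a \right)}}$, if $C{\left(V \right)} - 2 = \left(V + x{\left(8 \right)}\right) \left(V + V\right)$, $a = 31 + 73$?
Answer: $- \frac{168165}{196994} \approx -0.85366$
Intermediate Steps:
$x{\left(O \right)} = \frac{1}{3} + \frac{O}{9}$
$a = 104$
$C{\left(V \right)} = 2 + 2 V \left(\frac{11}{9} + V\right)$ ($C{\left(V \right)} = 2 + \left(V + \left(\frac{1}{3} + \frac{1}{9} \cdot 8\right)\right) \left(V + V\right) = 2 + \left(V + \left(\frac{1}{3} + \frac{8}{9}\right)\right) 2 V = 2 + \left(V + \frac{11}{9}\right) 2 V = 2 + \left(\frac{11}{9} + V\right) 2 V = 2 + 2 V \left(\frac{11}{9} + V\right)$)
$u = -18685$ ($u = -15800 - 2885 = -18685$)
$\frac{u}{C{\left(a \right)}} = - \frac{18685}{2 + 2 \cdot 104^{2} + \frac{22}{9} \cdot 104} = - \frac{18685}{2 + 2 \cdot 10816 + \frac{2288}{9}} = - \frac{18685}{2 + 21632 + \frac{2288}{9}} = - \frac{18685}{\frac{196994}{9}} = \left(-18685\right) \frac{9}{196994} = - \frac{168165}{196994}$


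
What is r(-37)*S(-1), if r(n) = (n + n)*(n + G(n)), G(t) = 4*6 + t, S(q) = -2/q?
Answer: 7400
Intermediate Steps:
G(t) = 24 + t
r(n) = 2*n*(24 + 2*n) (r(n) = (n + n)*(n + (24 + n)) = (2*n)*(24 + 2*n) = 2*n*(24 + 2*n))
r(-37)*S(-1) = (4*(-37)*(12 - 37))*(-2/(-1)) = (4*(-37)*(-25))*(-2*(-1)) = 3700*2 = 7400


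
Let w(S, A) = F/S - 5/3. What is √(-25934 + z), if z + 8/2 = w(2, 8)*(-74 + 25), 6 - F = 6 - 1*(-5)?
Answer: I*√926418/6 ≈ 160.42*I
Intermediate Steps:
F = -5 (F = 6 - (6 - 1*(-5)) = 6 - (6 + 5) = 6 - 1*11 = 6 - 11 = -5)
w(S, A) = -5/3 - 5/S (w(S, A) = -5/S - 5/3 = -5/3 - 5/S)
z = 1201/6 (z = -4 + (-5/3 - 5/2)*(-74 + 25) = -4 + (-5/3 - 5*½)*(-49) = -4 + (-5/3 - 5/2)*(-49) = -4 - 25/6*(-49) = -4 + 1225/6 = 1201/6 ≈ 200.17)
√(-25934 + z) = √(-25934 + 1201/6) = √(-154403/6) = I*√926418/6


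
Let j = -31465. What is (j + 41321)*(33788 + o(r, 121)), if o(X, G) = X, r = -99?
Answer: 332038784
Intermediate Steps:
(j + 41321)*(33788 + o(r, 121)) = (-31465 + 41321)*(33788 - 99) = 9856*33689 = 332038784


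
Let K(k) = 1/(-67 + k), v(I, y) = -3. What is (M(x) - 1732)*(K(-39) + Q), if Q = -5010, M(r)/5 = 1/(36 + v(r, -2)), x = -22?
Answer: 30350667211/3498 ≈ 8.6766e+6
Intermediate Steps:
M(r) = 5/33 (M(r) = 5/(36 - 3) = 5/33)
(M(x) - 1732)*(K(-39) + Q) = (5/33 - 1732)*(1/(-67 - 39) - 5010) = -57151*(1/(-106) - 5010)/33 = -57151*(-1/106 - 5010)/33 = -57151/33*(-531061/106) = 30350667211/3498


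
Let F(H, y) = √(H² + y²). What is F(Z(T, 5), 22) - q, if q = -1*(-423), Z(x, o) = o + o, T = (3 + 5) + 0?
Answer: -423 + 2*√146 ≈ -398.83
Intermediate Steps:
T = 8 (T = 8 + 0 = 8)
Z(x, o) = 2*o
q = 423
F(Z(T, 5), 22) - q = √((2*5)² + 22²) - 1*423 = √(10² + 484) - 423 = √(100 + 484) - 423 = √584 - 423 = 2*√146 - 423 = -423 + 2*√146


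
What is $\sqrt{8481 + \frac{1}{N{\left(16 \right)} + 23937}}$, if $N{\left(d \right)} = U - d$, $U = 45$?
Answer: $\frac{\sqrt{4871224836002}}{23966} \approx 92.092$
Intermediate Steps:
$N{\left(d \right)} = 45 - d$
$\sqrt{8481 + \frac{1}{N{\left(16 \right)} + 23937}} = \sqrt{8481 + \frac{1}{\left(45 - 16\right) + 23937}} = \sqrt{8481 + \frac{1}{29 + 23937}} = \sqrt{8481 + \frac{1}{23966}} = \sqrt{\frac{203255647}{23966}} = \frac{\sqrt{4871224836002}}{23966}$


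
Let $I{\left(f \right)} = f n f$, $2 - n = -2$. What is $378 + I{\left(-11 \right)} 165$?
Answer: $80238$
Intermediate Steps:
$n = 4$ ($n = 2 - -2 = 2 + 2 = 4$)
$I{\left(f \right)} = 4 f^{2}$ ($I{\left(f \right)} = f 4 f = 4 f^{2}$)
$378 + I{\left(-11 \right)} 165 = 378 + 4 \left(-11\right)^{2} \cdot 165 = 378 + 4 \cdot 121 \cdot 165 = 378 + 484 \cdot 165 = 378 + 79860 = 80238$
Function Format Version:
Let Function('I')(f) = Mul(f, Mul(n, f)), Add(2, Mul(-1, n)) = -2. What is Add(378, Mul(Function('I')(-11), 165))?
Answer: 80238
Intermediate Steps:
n = 4 (n = Add(2, Mul(-1, -2)) = Add(2, 2) = 4)
Function('I')(f) = Mul(4, Pow(f, 2)) (Function('I')(f) = Mul(f, Mul(4, f)) = Mul(4, Pow(f, 2)))
Add(378, Mul(Function('I')(-11), 165)) = Add(378, Mul(Mul(4, Pow(-11, 2)), 165)) = Add(378, Mul(Mul(4, 121), 165)) = Add(378, Mul(484, 165)) = Add(378, 79860) = 80238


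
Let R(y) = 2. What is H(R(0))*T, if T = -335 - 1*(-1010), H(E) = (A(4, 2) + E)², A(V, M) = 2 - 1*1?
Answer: 6075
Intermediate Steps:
A(V, M) = 1 (A(V, M) = 2 - 1 = 1)
H(E) = (1 + E)²
T = 675 (T = -335 + 1010 = 675)
H(R(0))*T = (1 + 2)²*675 = 3²*675 = 9*675 = 6075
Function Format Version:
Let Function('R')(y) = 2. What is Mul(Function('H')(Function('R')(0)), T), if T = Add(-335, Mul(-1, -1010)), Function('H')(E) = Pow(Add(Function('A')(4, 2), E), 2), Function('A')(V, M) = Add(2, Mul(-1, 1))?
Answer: 6075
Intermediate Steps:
Function('A')(V, M) = 1 (Function('A')(V, M) = Add(2, -1) = 1)
Function('H')(E) = Pow(Add(1, E), 2)
T = 675 (T = Add(-335, 1010) = 675)
Mul(Function('H')(Function('R')(0)), T) = Mul(Pow(Add(1, 2), 2), 675) = Mul(Pow(3, 2), 675) = Mul(9, 675) = 6075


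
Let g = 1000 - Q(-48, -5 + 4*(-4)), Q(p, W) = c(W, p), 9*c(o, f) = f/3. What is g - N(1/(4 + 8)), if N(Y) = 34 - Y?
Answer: 34843/36 ≈ 967.86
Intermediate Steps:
c(o, f) = f/27 (c(o, f) = (f/3)/9 = f/27)
Q(p, W) = p/27
g = 9016/9 (g = 1000 - (-48)/27 = 1000 - 1*(-16/9) = 1000 + 16/9 = 9016/9 ≈ 1001.8)
g - N(1/(4 + 8)) = 9016/9 - (34 - 1/(4 + 8)) = 9016/9 - (34 - 1/12) = 9016/9 - 1*407/12 = 9016/9 - 407/12 = 34843/36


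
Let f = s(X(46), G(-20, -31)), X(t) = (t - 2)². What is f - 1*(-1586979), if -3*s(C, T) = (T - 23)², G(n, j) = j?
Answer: 1586007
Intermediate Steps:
X(t) = (-2 + t)²
s(C, T) = -(-23 + T)²/3 (s(C, T) = -(T - 23)²/3 = -(-23 + T)²/3)
f = -972 (f = -(-23 - 31)²/3 = -⅓*(-54)² = -⅓*2916 = -972)
f - 1*(-1586979) = -972 - 1*(-1586979) = -972 + 1586979 = 1586007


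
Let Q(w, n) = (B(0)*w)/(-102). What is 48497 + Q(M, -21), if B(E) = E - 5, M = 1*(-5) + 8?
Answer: 1648903/34 ≈ 48497.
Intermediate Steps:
M = 3 (M = -5 + 8 = 3)
B(E) = -5 + E
Q(w, n) = 5*w/102 (Q(w, n) = ((-5 + 0)*w)/(-102) = -5*w*(-1/102) = 5*w/102)
48497 + Q(M, -21) = 48497 + (5/102)*3 = 48497 + 5/34 = 1648903/34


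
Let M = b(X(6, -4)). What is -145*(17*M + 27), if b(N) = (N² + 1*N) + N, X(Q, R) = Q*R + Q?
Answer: -713835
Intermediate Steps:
X(Q, R) = Q + Q*R
b(N) = N² + 2*N (b(N) = (N² + N) + N = (N + N²) + N = N² + 2*N)
M = 288 (M = (6*(1 - 4))*(2 + 6*(1 - 4)) = (6*(-3))*(2 + 6*(-3)) = -18*(2 - 18) = -18*(-16) = 288)
-145*(17*M + 27) = -145*(17*288 + 27) = -145*(4896 + 27) = -145*4923 = -713835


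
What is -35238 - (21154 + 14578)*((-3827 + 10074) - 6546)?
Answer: 10648630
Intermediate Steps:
-35238 - (21154 + 14578)*((-3827 + 10074) - 6546) = -35238 - 35732*(6247 - 6546) = -35238 - 35732*(-299) = -35238 - 1*(-10683868) = -35238 + 10683868 = 10648630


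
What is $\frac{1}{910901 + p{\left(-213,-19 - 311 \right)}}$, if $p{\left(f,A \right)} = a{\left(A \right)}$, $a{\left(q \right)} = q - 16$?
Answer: $\frac{1}{910555} \approx 1.0982 \cdot 10^{-6}$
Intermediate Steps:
$a{\left(q \right)} = -16 + q$
$p{\left(f,A \right)} = -16 + A$
$\frac{1}{910901 + p{\left(-213,-19 - 311 \right)}} = \frac{1}{910901 - 346} = \frac{1}{910555}$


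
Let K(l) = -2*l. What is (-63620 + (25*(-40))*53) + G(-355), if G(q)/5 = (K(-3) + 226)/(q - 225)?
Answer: -116622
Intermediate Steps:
G(q) = 1160/(-225 + q) (G(q) = 5*((-2*(-3) + 226)/(q - 225)) = 5*((6 + 226)/(-225 + q)) = 5*(232/(-225 + q)) = 1160/(-225 + q))
(-63620 + (25*(-40))*53) + G(-355) = (-63620 + (25*(-40))*53) + 1160/(-225 - 355) = (-63620 - 1000*53) + 1160/(-580) = (-63620 - 53000) + 1160*(-1/580) = -116620 - 2 = -116622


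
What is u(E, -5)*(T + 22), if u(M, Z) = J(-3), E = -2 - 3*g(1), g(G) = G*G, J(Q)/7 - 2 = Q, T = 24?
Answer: -322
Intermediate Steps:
J(Q) = 14 + 7*Q
g(G) = G**2
E = -5 (E = -2 - 3*1**2 = -2 - 3*1 = -2 - 3 = -5)
u(M, Z) = -7 (u(M, Z) = 14 + 7*(-3) = 14 - 21 = -7)
u(E, -5)*(T + 22) = -7*(24 + 22) = -7*46 = -322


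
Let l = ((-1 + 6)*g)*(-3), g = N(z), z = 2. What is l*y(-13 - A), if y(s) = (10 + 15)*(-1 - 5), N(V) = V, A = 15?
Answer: 4500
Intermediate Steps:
g = 2
y(s) = -150 (y(s) = 25*(-6) = -150)
l = -30 (l = ((-1 + 6)*2)*(-3) = (5*2)*(-3) = 10*(-3) = -30)
l*y(-13 - A) = -30*(-150) = 4500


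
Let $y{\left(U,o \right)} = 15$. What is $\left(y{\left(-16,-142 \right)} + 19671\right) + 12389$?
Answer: $32075$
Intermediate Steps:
$\left(y{\left(-16,-142 \right)} + 19671\right) + 12389 = \left(15 + 19671\right) + 12389 = 19686 + 12389 = 32075$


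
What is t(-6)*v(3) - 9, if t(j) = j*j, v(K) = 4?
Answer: 135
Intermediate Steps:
t(j) = j²
t(-6)*v(3) - 9 = (-6)²*4 - 9 = 36*4 - 9 = 144 - 9 = 135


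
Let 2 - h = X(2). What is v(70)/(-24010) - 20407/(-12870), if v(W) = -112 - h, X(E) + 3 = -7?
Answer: 9831359/6180174 ≈ 1.5908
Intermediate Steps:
X(E) = -10 (X(E) = -3 - 7 = -10)
h = 12 (h = 2 - 1*(-10) = 2 + 10 = 12)
v(W) = -124 (v(W) = -112 - 1*12 = -112 - 12 = -124)
v(70)/(-24010) - 20407/(-12870) = -124/(-24010) - 20407/(-12870) = -124*(-1/24010) - 20407*(-1/12870) = 62/12005 + 20407/12870 = 9831359/6180174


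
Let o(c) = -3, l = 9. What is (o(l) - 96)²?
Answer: 9801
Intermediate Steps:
(o(l) - 96)² = (-3 - 96)² = (-99)² = 9801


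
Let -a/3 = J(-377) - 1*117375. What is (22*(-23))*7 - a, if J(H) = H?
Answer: -356798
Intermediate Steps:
a = 353256 (a = -3*(-377 - 1*117375) = -3*(-377 - 117375) = -3*(-117752) = 353256)
(22*(-23))*7 - a = (22*(-23))*7 - 1*353256 = -506*7 - 353256 = -3542 - 353256 = -356798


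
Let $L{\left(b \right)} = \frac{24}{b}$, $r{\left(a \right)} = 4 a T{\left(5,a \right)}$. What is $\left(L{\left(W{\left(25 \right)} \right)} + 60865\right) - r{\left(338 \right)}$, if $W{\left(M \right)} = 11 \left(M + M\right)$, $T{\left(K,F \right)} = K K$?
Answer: $\frac{7442887}{275} \approx 27065.0$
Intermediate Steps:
$T{\left(K,F \right)} = K^{2}$
$r{\left(a \right)} = 100 a$ ($r{\left(a \right)} = 4 a 5^{2} = 4 a 25 = 100 a$)
$W{\left(M \right)} = 22 M$ ($W{\left(M \right)} = 11 \cdot 2 M = 22 M$)
$\left(L{\left(W{\left(25 \right)} \right)} + 60865\right) - r{\left(338 \right)} = \left(\frac{24}{22 \cdot 25} + 60865\right) - 100 \cdot 338 = \left(\frac{24}{550} + 60865\right) - 33800 = \left(24 \cdot \frac{1}{550} + 60865\right) - 33800 = \left(\frac{12}{275} + 60865\right) - 33800 = \frac{16737887}{275} - 33800 = \frac{7442887}{275}$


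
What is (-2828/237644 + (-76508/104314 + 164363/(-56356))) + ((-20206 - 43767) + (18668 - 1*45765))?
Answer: -15904221851638797049/174630310543612 ≈ -91074.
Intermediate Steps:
(-2828/237644 + (-76508/104314 + 164363/(-56356))) + ((-20206 - 43767) + (18668 - 1*45765)) = (-2828*1/237644 + (-76508*1/104314 + 164363*(-1/56356))) + (-63973 + (18668 - 45765)) = (-707/59411 + (-38254/52157 - 164363/56356)) + (-63973 - 27097) = (-707/59411 - 10728523415/2939359892) - 91070 = -639470432052209/174630310543612 - 91070 = -15904221851638797049/174630310543612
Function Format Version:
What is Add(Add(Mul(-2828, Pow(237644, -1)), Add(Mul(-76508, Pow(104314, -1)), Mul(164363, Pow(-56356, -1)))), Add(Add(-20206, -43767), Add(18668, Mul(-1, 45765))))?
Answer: Rational(-15904221851638797049, 174630310543612) ≈ -91074.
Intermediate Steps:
Add(Add(Mul(-2828, Pow(237644, -1)), Add(Mul(-76508, Pow(104314, -1)), Mul(164363, Pow(-56356, -1)))), Add(Add(-20206, -43767), Add(18668, Mul(-1, 45765)))) = Add(Add(Mul(-2828, Rational(1, 237644)), Add(Mul(-76508, Rational(1, 104314)), Mul(164363, Rational(-1, 56356)))), Add(-63973, Add(18668, -45765))) = Add(Add(Rational(-707, 59411), Add(Rational(-38254, 52157), Rational(-164363, 56356))), Add(-63973, -27097)) = Add(Add(Rational(-707, 59411), Rational(-10728523415, 2939359892)), -91070) = Add(Rational(-639470432052209, 174630310543612), -91070) = Rational(-15904221851638797049, 174630310543612)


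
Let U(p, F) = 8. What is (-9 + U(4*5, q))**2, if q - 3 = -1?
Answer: 1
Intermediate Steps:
q = 2 (q = 3 - 1 = 2)
(-9 + U(4*5, q))**2 = (-9 + 8)**2 = (-1)**2 = 1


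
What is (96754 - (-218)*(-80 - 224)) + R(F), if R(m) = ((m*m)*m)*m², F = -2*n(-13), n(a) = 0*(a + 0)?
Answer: 30482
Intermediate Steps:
n(a) = 0 (n(a) = 0*a = 0)
F = 0 (F = -2*0 = 0)
R(m) = m⁵ (R(m) = (m²*m)*m² = m³*m² = m⁵)
(96754 - (-218)*(-80 - 224)) + R(F) = (96754 - (-218)*(-80 - 224)) + 0⁵ = (96754 - (-218)*(-304)) + 0 = (96754 - 1*66272) + 0 = (96754 - 66272) + 0 = 30482 + 0 = 30482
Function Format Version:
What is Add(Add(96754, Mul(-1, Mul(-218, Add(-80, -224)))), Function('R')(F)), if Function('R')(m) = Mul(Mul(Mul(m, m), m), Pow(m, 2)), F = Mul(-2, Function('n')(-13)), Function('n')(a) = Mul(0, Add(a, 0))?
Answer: 30482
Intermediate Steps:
Function('n')(a) = 0 (Function('n')(a) = Mul(0, a) = 0)
F = 0 (F = Mul(-2, 0) = 0)
Function('R')(m) = Pow(m, 5) (Function('R')(m) = Mul(Mul(Pow(m, 2), m), Pow(m, 2)) = Mul(Pow(m, 3), Pow(m, 2)) = Pow(m, 5))
Add(Add(96754, Mul(-1, Mul(-218, Add(-80, -224)))), Function('R')(F)) = Add(Add(96754, Mul(-1, Mul(-218, Add(-80, -224)))), Pow(0, 5)) = Add(Add(96754, Mul(-1, Mul(-218, -304))), 0) = Add(Add(96754, Mul(-1, 66272)), 0) = Add(Add(96754, -66272), 0) = Add(30482, 0) = 30482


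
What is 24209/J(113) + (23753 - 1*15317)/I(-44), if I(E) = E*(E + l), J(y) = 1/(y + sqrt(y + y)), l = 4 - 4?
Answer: 1324040737/484 + 24209*sqrt(226) ≈ 3.0996e+6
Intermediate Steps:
l = 0
J(y) = 1/(y + sqrt(2)*sqrt(y)) (J(y) = 1/(y + sqrt(2*y)) = 1/(y + sqrt(2)*sqrt(y)))
I(E) = E**2 (I(E) = E*(E + 0) = E*E = E**2)
24209/J(113) + (23753 - 1*15317)/I(-44) = 24209/(1/(113 + sqrt(2)*sqrt(113))) + (23753 - 1*15317)/((-44)**2) = 24209/(1/(113 + sqrt(226))) + (23753 - 15317)/1936 = 24209*(113 + sqrt(226)) + 8436*(1/1936) = (2735617 + 24209*sqrt(226)) + 2109/484 = 1324040737/484 + 24209*sqrt(226)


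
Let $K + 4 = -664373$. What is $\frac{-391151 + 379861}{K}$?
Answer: $\frac{11290}{664377} \approx 0.016993$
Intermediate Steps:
$K = -664377$ ($K = -4 - 664373 = -664377$)
$\frac{-391151 + 379861}{K} = \frac{-391151 + 379861}{-664377} = \left(-11290\right) \left(- \frac{1}{664377}\right) = \frac{11290}{664377}$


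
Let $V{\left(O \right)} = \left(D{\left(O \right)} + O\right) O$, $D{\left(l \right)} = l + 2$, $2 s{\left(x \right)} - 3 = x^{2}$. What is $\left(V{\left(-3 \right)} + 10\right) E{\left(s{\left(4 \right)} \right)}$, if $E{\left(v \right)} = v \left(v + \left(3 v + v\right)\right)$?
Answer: $\frac{19855}{2} \approx 9927.5$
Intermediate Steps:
$s{\left(x \right)} = \frac{3}{2} + \frac{x^{2}}{2}$
$D{\left(l \right)} = 2 + l$
$E{\left(v \right)} = 5 v^{2}$ ($E{\left(v \right)} = v \left(v + 4 v\right) = v 5 v = 5 v^{2}$)
$V{\left(O \right)} = O \left(2 + 2 O\right)$ ($V{\left(O \right)} = \left(\left(2 + O\right) + O\right) O = \left(2 + 2 O\right) O = O \left(2 + 2 O\right)$)
$\left(V{\left(-3 \right)} + 10\right) E{\left(s{\left(4 \right)} \right)} = \left(2 \left(-3\right) \left(1 - 3\right) + 10\right) 5 \left(\frac{3}{2} + \frac{4^{2}}{2}\right)^{2} = \left(2 \left(-3\right) \left(-2\right) + 10\right) 5 \left(\frac{3}{2} + \frac{1}{2} \cdot 16\right)^{2} = \left(12 + 10\right) 5 \left(\frac{3}{2} + 8\right)^{2} = 22 \cdot 5 \left(\frac{19}{2}\right)^{2} = 22 \cdot 5 \cdot \frac{361}{4} = 22 \cdot \frac{1805}{4} = \frac{19855}{2}$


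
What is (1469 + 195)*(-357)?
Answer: -594048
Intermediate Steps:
(1469 + 195)*(-357) = 1664*(-357) = -594048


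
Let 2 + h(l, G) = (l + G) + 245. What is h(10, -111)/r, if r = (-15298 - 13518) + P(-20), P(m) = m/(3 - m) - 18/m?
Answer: -32660/6627673 ≈ -0.0049278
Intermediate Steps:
P(m) = -18/m + m/(3 - m)
h(l, G) = 243 + G + l (h(l, G) = -2 + ((l + G) + 245) = -2 + ((G + l) + 245) = -2 + (245 + G + l) = 243 + G + l)
r = -6627673/230 (r = (-15298 - 13518) + (54 - 1*(-20)² - 18*(-20))/((-20)*(-3 - 20)) = -28816 - 1/20*(54 - 1*400 + 360)/(-23) = -28816 - 1/20*(-1/23)*(54 - 400 + 360) = -28816 - 1/20*(-1/23)*14 = -28816 + 7/230 = -6627673/230 ≈ -28816.)
h(10, -111)/r = (243 - 111 + 10)/(-6627673/230) = 142*(-230/6627673) = -32660/6627673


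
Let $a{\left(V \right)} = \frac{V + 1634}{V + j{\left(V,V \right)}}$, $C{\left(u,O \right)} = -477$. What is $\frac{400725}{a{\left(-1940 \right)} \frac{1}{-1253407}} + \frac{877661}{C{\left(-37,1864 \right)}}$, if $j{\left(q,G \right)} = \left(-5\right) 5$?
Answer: $- \frac{52309067488051349}{16218} \approx -3.2254 \cdot 10^{12}$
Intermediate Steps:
$j{\left(q,G \right)} = -25$
$a{\left(V \right)} = \frac{1634 + V}{-25 + V}$ ($a{\left(V \right)} = \frac{V + 1634}{V - 25} = \frac{1634 + V}{-25 + V}$)
$\frac{400725}{a{\left(-1940 \right)} \frac{1}{-1253407}} + \frac{877661}{C{\left(-37,1864 \right)}} = \frac{400725}{\frac{1634 - 1940}{-25 - 1940} \frac{1}{-1253407}} + \frac{877661}{-477} = \frac{400725}{\frac{1}{-1965} \left(-306\right) \left(- \frac{1}{1253407}\right)} + 877661 \left(- \frac{1}{477}\right) = \frac{400725}{\left(- \frac{1}{1965}\right) \left(-306\right) \left(- \frac{1}{1253407}\right)} - \frac{877661}{477} = \frac{400725}{\frac{102}{655} \left(- \frac{1}{1253407}\right)} - \frac{877661}{477} = \frac{400725}{- \frac{102}{820981585}} - \frac{877661}{477} = 400725 \left(- \frac{820981585}{102}\right) - \frac{877661}{477} = - \frac{109662615216375}{34} - \frac{877661}{477} = - \frac{52309067488051349}{16218}$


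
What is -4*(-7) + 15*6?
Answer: 118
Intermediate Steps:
-4*(-7) + 15*6 = 28 + 90 = 118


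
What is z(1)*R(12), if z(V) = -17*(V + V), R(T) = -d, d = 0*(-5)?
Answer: 0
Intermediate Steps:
d = 0
R(T) = 0 (R(T) = -1*0 = 0)
z(V) = -34*V
z(1)*R(12) = -34*1*0 = -34*0 = 0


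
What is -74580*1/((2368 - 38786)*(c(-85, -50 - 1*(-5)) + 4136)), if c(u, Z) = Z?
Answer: 37290/74493019 ≈ 0.00050058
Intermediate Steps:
-74580*1/((2368 - 38786)*(c(-85, -50 - 1*(-5)) + 4136)) = -74580*1/((2368 - 38786)*((-50 - 1*(-5)) + 4136)) = -74580*(-1/(36418*((-50 + 5) + 4136))) = -74580*(-1/(36418*(-45 + 4136))) = -74580/((-36418*4091)) = -74580/(-148986038) = -74580*(-1/148986038) = 37290/74493019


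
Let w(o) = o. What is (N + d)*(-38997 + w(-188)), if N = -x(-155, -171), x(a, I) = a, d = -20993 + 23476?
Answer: -103370030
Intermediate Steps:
d = 2483
N = 155 (N = -1*(-155) = 155)
(N + d)*(-38997 + w(-188)) = (155 + 2483)*(-38997 - 188) = 2638*(-39185) = -103370030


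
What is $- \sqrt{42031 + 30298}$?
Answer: $- \sqrt{72329} \approx -268.94$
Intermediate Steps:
$- \sqrt{42031 + 30298} = - \sqrt{72329}$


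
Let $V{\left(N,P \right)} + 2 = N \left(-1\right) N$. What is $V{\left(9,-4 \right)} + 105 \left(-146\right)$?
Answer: $-15413$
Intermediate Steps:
$V{\left(N,P \right)} = -2 - N^{2}$ ($V{\left(N,P \right)} = -2 + N \left(-1\right) N = -2 + - N N = -2 - N^{2}$)
$V{\left(9,-4 \right)} + 105 \left(-146\right) = \left(-2 - 9^{2}\right) + 105 \left(-146\right) = \left(-2 - 81\right) - 15330 = -83 - 15330 = -15413$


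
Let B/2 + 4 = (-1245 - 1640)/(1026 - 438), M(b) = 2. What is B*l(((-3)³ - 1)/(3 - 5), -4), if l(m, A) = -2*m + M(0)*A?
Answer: 31422/49 ≈ 641.27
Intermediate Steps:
B = -5237/294 (B = -8 + 2*((-1245 - 1640)/(1026 - 438)) = -8 + 2*(-2885/588) = -8 - 2885/294 = -5237/294 ≈ -17.813)
l(m, A) = -2*m + 2*A
B*l(((-3)³ - 1)/(3 - 5), -4) = -5237*(-2*((-3)³ - 1)/(3 - 5) + 2*(-4))/294 = -5237*(-2*(-27 - 1)/(-2) - 8)/294 = -5237*(-(-56)*(-1)/2 - 8)/294 = -5237*(-2*14 - 8)/294 = -5237*(-28 - 8)/294 = -5237/294*(-36) = 31422/49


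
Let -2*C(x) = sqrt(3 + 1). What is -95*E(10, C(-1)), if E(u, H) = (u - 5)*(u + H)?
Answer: -4275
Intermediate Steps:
C(x) = -1 (C(x) = -sqrt(3 + 1)/2 = -sqrt(4)/2 = -1/2*2 = -1)
E(u, H) = (-5 + u)*(H + u)
-95*E(10, C(-1)) = -95*(10**2 - 5*(-1) - 5*10 - 1*10) = -95*(100 + 5 - 50 - 10) = -95*45 = -4275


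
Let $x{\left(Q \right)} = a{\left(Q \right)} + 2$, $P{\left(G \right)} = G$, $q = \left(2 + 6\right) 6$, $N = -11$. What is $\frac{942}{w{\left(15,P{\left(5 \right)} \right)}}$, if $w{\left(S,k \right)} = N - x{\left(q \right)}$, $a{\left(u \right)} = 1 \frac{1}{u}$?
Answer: $- \frac{45216}{625} \approx -72.346$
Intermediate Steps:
$q = 48$ ($q = 8 \cdot 6 = 48$)
$a{\left(u \right)} = \frac{1}{u}$
$x{\left(Q \right)} = 2 + \frac{1}{Q}$ ($x{\left(Q \right)} = \frac{1}{Q} + 2 = 2 + \frac{1}{Q}$)
$w{\left(S,k \right)} = - \frac{625}{48}$ ($w{\left(S,k \right)} = -11 - \left(2 + \frac{1}{48}\right) = -11 - \frac{97}{48} = - \frac{625}{48}$)
$\frac{942}{w{\left(15,P{\left(5 \right)} \right)}} = \frac{942}{- \frac{625}{48}} = 942 \left(- \frac{48}{625}\right) = - \frac{45216}{625}$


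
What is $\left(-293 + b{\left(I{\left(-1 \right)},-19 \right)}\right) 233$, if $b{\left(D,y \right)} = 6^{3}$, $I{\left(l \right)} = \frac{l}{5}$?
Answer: $-17941$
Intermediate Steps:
$I{\left(l \right)} = \frac{l}{5}$ ($I{\left(l \right)} = l \frac{1}{5} = \frac{l}{5}$)
$b{\left(D,y \right)} = 216$
$\left(-293 + b{\left(I{\left(-1 \right)},-19 \right)}\right) 233 = \left(-293 + 216\right) 233 = \left(-77\right) 233 = -17941$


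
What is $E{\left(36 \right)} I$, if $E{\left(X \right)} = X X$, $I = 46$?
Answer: $59616$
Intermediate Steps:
$E{\left(X \right)} = X^{2}$
$E{\left(36 \right)} I = 36^{2} \cdot 46 = 1296 \cdot 46 = 59616$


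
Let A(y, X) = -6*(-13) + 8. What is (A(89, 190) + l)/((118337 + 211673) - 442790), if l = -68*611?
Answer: 20731/56390 ≈ 0.36764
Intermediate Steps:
A(y, X) = 86 (A(y, X) = 78 + 8 = 86)
l = -41548
(A(89, 190) + l)/((118337 + 211673) - 442790) = (86 - 41548)/((118337 + 211673) - 442790) = -41462/(330010 - 442790) = -41462/(-112780) = -41462*(-1/112780) = 20731/56390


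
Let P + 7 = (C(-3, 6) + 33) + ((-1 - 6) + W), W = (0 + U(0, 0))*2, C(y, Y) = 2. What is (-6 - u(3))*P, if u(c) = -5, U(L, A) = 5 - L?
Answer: -31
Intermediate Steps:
W = 10 (W = (0 + (5 - 1*0))*2 = (0 + (5 + 0))*2 = (0 + 5)*2 = 5*2 = 10)
P = 31 (P = -7 + ((2 + 33) + ((-1 - 6) + 10)) = -7 + (35 + (-7 + 10)) = -7 + (35 + 3) = -7 + 38 = 31)
(-6 - u(3))*P = (-6 - 1*(-5))*31 = (-6 + 5)*31 = -1*31 = -31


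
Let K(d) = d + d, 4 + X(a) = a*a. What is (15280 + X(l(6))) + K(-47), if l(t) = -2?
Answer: 15186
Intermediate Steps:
X(a) = -4 + a**2 (X(a) = -4 + a*a = -4 + a**2)
K(d) = 2*d
(15280 + X(l(6))) + K(-47) = (15280 + (-4 + (-2)**2)) + 2*(-47) = (15280 + (-4 + 4)) - 94 = (15280 + 0) - 94 = 15280 - 94 = 15186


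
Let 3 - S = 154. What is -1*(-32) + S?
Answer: -119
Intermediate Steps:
S = -151 (S = 3 - 1*154 = 3 - 154 = -151)
-1*(-32) + S = -1*(-32) - 151 = 32 - 151 = -119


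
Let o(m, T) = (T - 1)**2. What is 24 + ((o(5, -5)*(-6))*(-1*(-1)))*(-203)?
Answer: 43872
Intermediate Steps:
o(m, T) = (-1 + T)**2
24 + ((o(5, -5)*(-6))*(-1*(-1)))*(-203) = 24 + (((-1 - 5)**2*(-6))*(-1*(-1)))*(-203) = 24 + (((-6)**2*(-6))*1)*(-203) = 24 + ((36*(-6))*1)*(-203) = 24 - 216*1*(-203) = 24 - 216*(-203) = 24 + 43848 = 43872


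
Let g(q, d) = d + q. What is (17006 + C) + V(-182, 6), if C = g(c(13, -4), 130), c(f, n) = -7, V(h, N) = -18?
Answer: 17111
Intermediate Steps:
C = 123 (C = 130 - 7 = 123)
(17006 + C) + V(-182, 6) = (17006 + 123) - 18 = 17129 - 18 = 17111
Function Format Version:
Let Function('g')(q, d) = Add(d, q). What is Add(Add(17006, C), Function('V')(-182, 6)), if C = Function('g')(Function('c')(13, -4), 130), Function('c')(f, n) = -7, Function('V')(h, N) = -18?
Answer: 17111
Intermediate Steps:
C = 123 (C = Add(130, -7) = 123)
Add(Add(17006, C), Function('V')(-182, 6)) = Add(Add(17006, 123), -18) = Add(17129, -18) = 17111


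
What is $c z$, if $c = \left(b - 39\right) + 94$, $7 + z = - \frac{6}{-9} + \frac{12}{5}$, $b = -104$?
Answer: $\frac{2891}{15} \approx 192.73$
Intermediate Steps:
$z = - \frac{59}{15}$ ($z = -7 + \left(- \frac{6}{-9} + \frac{12}{5}\right) = -7 + \left(\left(-6\right) \left(- \frac{1}{9}\right) + 12 \cdot \frac{1}{5}\right) = -7 + \left(\frac{2}{3} + \frac{12}{5}\right) = -7 + \frac{46}{15} = - \frac{59}{15} \approx -3.9333$)
$c = -49$ ($c = \left(-104 - 39\right) + 94 = -143 + 94 = -49$)
$c z = \left(-49\right) \left(- \frac{59}{15}\right) = \frac{2891}{15}$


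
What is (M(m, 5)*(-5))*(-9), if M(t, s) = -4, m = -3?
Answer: -180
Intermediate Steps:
(M(m, 5)*(-5))*(-9) = -4*(-5)*(-9) = 20*(-9) = -180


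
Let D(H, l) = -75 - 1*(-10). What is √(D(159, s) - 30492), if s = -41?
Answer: I*√30557 ≈ 174.81*I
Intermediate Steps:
D(H, l) = -65 (D(H, l) = -75 + 10 = -65)
√(D(159, s) - 30492) = √(-65 - 30492) = √(-30557) = I*√30557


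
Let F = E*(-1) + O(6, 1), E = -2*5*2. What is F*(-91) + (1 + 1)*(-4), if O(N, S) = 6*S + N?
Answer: -2920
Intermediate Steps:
O(N, S) = N + 6*S
E = -20 (E = -10*2 = -20)
F = 32 (F = -20*(-1) + (6 + 6*1) = 20 + (6 + 6) = 20 + 12 = 32)
F*(-91) + (1 + 1)*(-4) = 32*(-91) + (1 + 1)*(-4) = -2912 + 2*(-4) = -2912 - 8 = -2920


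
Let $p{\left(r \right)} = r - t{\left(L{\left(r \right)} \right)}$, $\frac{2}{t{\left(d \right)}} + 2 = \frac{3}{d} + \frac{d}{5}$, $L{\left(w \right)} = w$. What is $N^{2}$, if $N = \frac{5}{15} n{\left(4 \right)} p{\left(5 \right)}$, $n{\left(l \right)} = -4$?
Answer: $\frac{1600}{9} \approx 177.78$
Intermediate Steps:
$t{\left(d \right)} = \frac{2}{-2 + \frac{3}{d} + \frac{d}{5}}$ ($t{\left(d \right)} = \frac{2}{-2 + \left(\frac{3}{d} + \frac{d}{5}\right)} = \frac{2}{-2 + \frac{3}{d} + \frac{d}{5}}$)
$p{\left(r \right)} = r - \frac{10 r}{15 + r^{2} - 10 r}$
$N = - \frac{40}{3}$ ($N = \frac{5}{15} \left(-4\right) \frac{5 \left(5 + 5^{2} - 50\right)}{15 + 5^{2} - 50} = 5 \cdot \frac{1}{15} \left(-4\right) \frac{5 \left(5 + 25 - 50\right)}{15 + 25 - 50} = \frac{1}{3} \left(-4\right) 5 \frac{1}{-10} \left(-20\right) = - \frac{4 \cdot 5 \left(- \frac{1}{10}\right) \left(-20\right)}{3} = \left(- \frac{4}{3}\right) 10 = - \frac{40}{3} \approx -13.333$)
$N^{2} = \left(- \frac{40}{3}\right)^{2} = \frac{1600}{9}$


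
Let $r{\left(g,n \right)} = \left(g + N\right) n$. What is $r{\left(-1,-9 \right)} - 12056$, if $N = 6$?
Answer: $-12101$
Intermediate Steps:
$r{\left(g,n \right)} = n \left(6 + g\right)$ ($r{\left(g,n \right)} = \left(g + 6\right) n = \left(6 + g\right) n = n \left(6 + g\right)$)
$r{\left(-1,-9 \right)} - 12056 = - 9 \left(6 - 1\right) - 12056 = \left(-9\right) 5 - 12056 = -45 - 12056 = -12101$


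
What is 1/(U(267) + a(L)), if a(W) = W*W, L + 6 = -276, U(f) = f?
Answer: 1/79791 ≈ 1.2533e-5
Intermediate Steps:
L = -282 (L = -6 - 276 = -282)
a(W) = W²
1/(U(267) + a(L)) = 1/(267 + (-282)²) = 1/(267 + 79524) = 1/79791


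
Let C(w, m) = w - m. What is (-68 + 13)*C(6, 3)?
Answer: -165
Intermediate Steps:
(-68 + 13)*C(6, 3) = (-68 + 13)*(6 - 1*3) = -55*(6 - 3) = -55*3 = -165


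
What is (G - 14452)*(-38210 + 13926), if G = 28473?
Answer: -340485964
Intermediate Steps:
(G - 14452)*(-38210 + 13926) = (28473 - 14452)*(-38210 + 13926) = 14021*(-24284) = -340485964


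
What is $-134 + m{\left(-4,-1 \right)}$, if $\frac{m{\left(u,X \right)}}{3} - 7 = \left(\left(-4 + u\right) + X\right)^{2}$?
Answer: $130$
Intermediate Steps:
$m{\left(u,X \right)} = 21 + 3 \left(-4 + X + u\right)^{2}$ ($m{\left(u,X \right)} = 21 + 3 \left(\left(-4 + u\right) + X\right)^{2} = 21 + 3 \left(-4 + X + u\right)^{2}$)
$-134 + m{\left(-4,-1 \right)} = -134 + \left(21 + 3 \left(-4 - 1 - 4\right)^{2}\right) = -134 + \left(21 + 3 \left(-9\right)^{2}\right) = -134 + \left(21 + 3 \cdot 81\right) = -134 + \left(21 + 243\right) = -134 + 264 = 130$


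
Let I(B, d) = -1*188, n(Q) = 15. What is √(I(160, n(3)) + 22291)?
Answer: 31*√23 ≈ 148.67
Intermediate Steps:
I(B, d) = -188
√(I(160, n(3)) + 22291) = √(-188 + 22291) = √22103 = 31*√23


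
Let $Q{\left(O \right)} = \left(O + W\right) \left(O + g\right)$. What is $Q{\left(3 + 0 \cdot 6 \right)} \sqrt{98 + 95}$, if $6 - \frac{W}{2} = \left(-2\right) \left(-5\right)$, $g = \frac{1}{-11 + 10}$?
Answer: $- 10 \sqrt{193} \approx -138.92$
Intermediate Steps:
$g = -1$ ($g = \frac{1}{-1} = -1$)
$W = -8$ ($W = 12 - 2 \left(\left(-2\right) \left(-5\right)\right) = 12 - 20 = -8$)
$Q{\left(O \right)} = \left(-1 + O\right) \left(-8 + O\right)$ ($Q{\left(O \right)} = \left(O - 8\right) \left(O - 1\right) = \left(-8 + O\right) \left(-1 + O\right) = \left(-1 + O\right) \left(-8 + O\right)$)
$Q{\left(3 + 0 \cdot 6 \right)} \sqrt{98 + 95} = \left(8 + \left(3 + 0 \cdot 6\right)^{2} - 9 \left(3 + 0 \cdot 6\right)\right) \sqrt{98 + 95} = \left(8 + \left(3 + 0\right)^{2} - 9 \left(3 + 0\right)\right) \sqrt{193} = \left(8 + 3^{2} - 27\right) \sqrt{193} = \left(8 + 9 - 27\right) \sqrt{193} = - 10 \sqrt{193}$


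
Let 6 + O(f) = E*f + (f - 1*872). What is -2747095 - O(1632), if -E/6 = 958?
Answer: 6632887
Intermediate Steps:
E = -5748 (E = -6*958 = -5748)
O(f) = -878 - 5747*f (O(f) = -6 + (-5748*f + (f - 1*872)) = -6 + (-5748*f + (f - 872)) = -6 + (-5748*f + (-872 + f)) = -6 + (-872 - 5747*f) = -878 - 5747*f)
-2747095 - O(1632) = -2747095 - (-878 - 5747*1632) = -2747095 - (-878 - 9379104) = -2747095 - 1*(-9379982) = -2747095 + 9379982 = 6632887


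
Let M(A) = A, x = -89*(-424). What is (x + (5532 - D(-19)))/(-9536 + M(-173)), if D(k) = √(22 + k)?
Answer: -43268/9709 + √3/9709 ≈ -4.4563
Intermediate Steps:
x = 37736
(x + (5532 - D(-19)))/(-9536 + M(-173)) = (37736 + (5532 - √(22 - 19)))/(-9536 - 173) = (37736 + (5532 - √3))/(-9709) = (43268 - √3)*(-1/9709) = -43268/9709 + √3/9709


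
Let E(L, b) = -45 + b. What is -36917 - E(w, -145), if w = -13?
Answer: -36727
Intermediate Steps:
-36917 - E(w, -145) = -36917 - (-45 - 145) = -36917 - 1*(-190) = -36917 + 190 = -36727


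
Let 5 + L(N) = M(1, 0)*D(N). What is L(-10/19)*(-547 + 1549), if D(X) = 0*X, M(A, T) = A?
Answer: -5010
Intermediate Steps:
D(X) = 0
L(N) = -5 (L(N) = -5 + 1*0 = -5 + 0 = -5)
L(-10/19)*(-547 + 1549) = -5*(-547 + 1549) = -5*1002 = -5010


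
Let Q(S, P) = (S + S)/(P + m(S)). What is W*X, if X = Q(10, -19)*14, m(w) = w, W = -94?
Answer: 26320/9 ≈ 2924.4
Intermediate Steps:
Q(S, P) = 2*S/(P + S) (Q(S, P) = (S + S)/(P + S) = (2*S)/(P + S) = 2*S/(P + S))
X = -280/9 (X = (2*10/(-19 + 10))*14 = (2*10/(-9))*14 = (2*10*(-1/9))*14 = -20/9*14 = -280/9 ≈ -31.111)
W*X = -94*(-280/9) = 26320/9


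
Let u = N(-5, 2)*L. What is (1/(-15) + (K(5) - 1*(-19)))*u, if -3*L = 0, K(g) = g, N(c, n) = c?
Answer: 0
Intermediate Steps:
L = 0 (L = -1/3*0 = 0)
u = 0 (u = -5*0 = 0)
(1/(-15) + (K(5) - 1*(-19)))*u = (1/(-15) + (5 - 1*(-19)))*0 = (-1/15 + (5 + 19))*0 = (-1/15 + 24)*0 = (359/15)*0 = 0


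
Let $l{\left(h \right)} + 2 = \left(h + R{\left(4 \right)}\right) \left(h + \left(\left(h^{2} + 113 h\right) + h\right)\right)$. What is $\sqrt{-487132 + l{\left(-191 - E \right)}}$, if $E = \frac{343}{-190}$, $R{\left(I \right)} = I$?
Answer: $\frac{3 i \sqrt{446966206370030}}{36100} \approx 1756.9 i$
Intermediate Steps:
$E = - \frac{343}{190}$ ($E = 343 \left(- \frac{1}{190}\right) = - \frac{343}{190} \approx -1.8053$)
$l{\left(h \right)} = -2 + \left(4 + h\right) \left(h^{2} + 115 h\right)$ ($l{\left(h \right)} = -2 + \left(h + 4\right) \left(h + \left(\left(h^{2} + 113 h\right) + h\right)\right) = -2 + \left(4 + h\right) \left(h + \left(h^{2} + 114 h\right)\right) = -2 + \left(4 + h\right) \left(h^{2} + 115 h\right)$)
$\sqrt{-487132 + l{\left(-191 - E \right)}} = \sqrt{-487132 + \left(-2 + \left(-191 - - \frac{343}{190}\right)^{3} + 119 \left(-191 - - \frac{343}{190}\right)^{2} + 460 \left(-191 - - \frac{343}{190}\right)\right)} = \sqrt{-487132 + \left(-2 + \left(-191 + \frac{343}{190}\right)^{3} + 119 \left(-191 + \frac{343}{190}\right)^{2} + 460 \left(-191 + \frac{343}{190}\right)\right)} = \sqrt{-487132 + \left(-2 + \left(- \frac{35947}{190}\right)^{3} + 119 \left(- \frac{35947}{190}\right)^{2} + 460 \left(- \frac{35947}{190}\right)\right)} = \sqrt{-487132 - \frac{17830845071633}{6859000}} = \sqrt{- \frac{21172083459633}{6859000}} = \frac{3 i \sqrt{446966206370030}}{36100}$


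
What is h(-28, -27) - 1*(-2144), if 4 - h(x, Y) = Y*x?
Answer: 1392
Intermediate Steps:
h(x, Y) = 4 - Y*x
h(-28, -27) - 1*(-2144) = (4 - 1*(-27)*(-28)) - 1*(-2144) = (4 - 756) + 2144 = -752 + 2144 = 1392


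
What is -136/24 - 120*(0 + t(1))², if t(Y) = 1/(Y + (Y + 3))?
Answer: -157/15 ≈ -10.467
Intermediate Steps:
t(Y) = 1/(3 + 2*Y) (t(Y) = 1/(Y + (3 + Y)) = 1/(3 + 2*Y))
-136/24 - 120*(0 + t(1))² = -136/24 - 120*(0 + 1/(3 + 2*1))² = -136*1/24 - 120*(0 + 1/(3 + 2))² = -17/3 - 120*(0 + 1/5)² = -17/3 - 120*(0 + ⅕)² = -17/3 - 120*(⅕)² = -17/3 - 120*1/25 = -17/3 - 24/5 = -157/15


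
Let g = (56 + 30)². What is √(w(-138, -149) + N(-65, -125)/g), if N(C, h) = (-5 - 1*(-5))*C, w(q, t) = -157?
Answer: I*√157 ≈ 12.53*I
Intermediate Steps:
g = 7396 (g = 86² = 7396)
N(C, h) = 0 (N(C, h) = (-5 + 5)*C = 0*C = 0)
√(w(-138, -149) + N(-65, -125)/g) = √(-157 + 0/7396) = √(-157 + 0*(1/7396)) = √(-157 + 0) = √(-157) = I*√157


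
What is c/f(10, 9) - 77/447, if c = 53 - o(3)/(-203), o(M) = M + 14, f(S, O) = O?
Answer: 519577/90741 ≈ 5.7259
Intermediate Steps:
o(M) = 14 + M
c = 10776/203 (c = 53 - (14 + 3)/(-203) = 53 - 17*(-1)/203 = 53 - 1*(-17/203) = 53 + 17/203 = 10776/203 ≈ 53.084)
c/f(10, 9) - 77/447 = (10776/203)/9 - 77/447 = (10776/203)*(1/9) - 77*1/447 = 3592/609 - 77/447 = 519577/90741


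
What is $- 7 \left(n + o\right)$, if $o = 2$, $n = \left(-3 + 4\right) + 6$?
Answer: $-63$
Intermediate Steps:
$n = 7$ ($n = 1 + 6 = 7$)
$- 7 \left(n + o\right) = - 7 \left(7 + 2\right) = \left(-7\right) 9 = -63$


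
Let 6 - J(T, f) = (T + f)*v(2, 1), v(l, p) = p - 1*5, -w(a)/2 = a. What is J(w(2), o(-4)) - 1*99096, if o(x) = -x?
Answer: -99090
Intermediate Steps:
w(a) = -2*a
v(l, p) = -5 + p (v(l, p) = p - 5 = -5 + p)
J(T, f) = 6 + 4*T + 4*f (J(T, f) = 6 - (T + f)*(-5 + 1) = 6 - (T + f)*(-4) = 6 - (-4*T - 4*f) = 6 + (4*T + 4*f) = 6 + 4*T + 4*f)
J(w(2), o(-4)) - 1*99096 = (6 + 4*(-2*2) + 4*(-1*(-4))) - 1*99096 = (6 + 4*(-4) + 4*4) - 99096 = (6 - 16 + 16) - 99096 = 6 - 99096 = -99090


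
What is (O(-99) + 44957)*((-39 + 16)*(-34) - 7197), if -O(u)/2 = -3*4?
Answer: -288553115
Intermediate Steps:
O(u) = 24 (O(u) = -(-6)*4 = -2*(-12) = 24)
(O(-99) + 44957)*((-39 + 16)*(-34) - 7197) = (24 + 44957)*((-39 + 16)*(-34) - 7197) = 44981*(-23*(-34) - 7197) = 44981*(782 - 7197) = 44981*(-6415) = -288553115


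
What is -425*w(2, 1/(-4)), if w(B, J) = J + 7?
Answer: -11475/4 ≈ -2868.8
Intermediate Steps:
w(B, J) = 7 + J
-425*w(2, 1/(-4)) = -425*(7 + 1/(-4)) = -425*(7 + 1*(-¼)) = -425*(7 - ¼) = -425*27/4 = -11475/4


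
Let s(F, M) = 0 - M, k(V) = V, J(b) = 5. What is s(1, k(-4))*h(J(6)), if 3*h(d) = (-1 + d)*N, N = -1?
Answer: -16/3 ≈ -5.3333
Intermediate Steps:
s(F, M) = -M
h(d) = ⅓ - d/3 (h(d) = ((-1 + d)*(-1))/3 = (1 - d)/3 = ⅓ - d/3)
s(1, k(-4))*h(J(6)) = (-1*(-4))*(⅓ - ⅓*5) = 4*(⅓ - 5/3) = 4*(-4/3) = -16/3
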